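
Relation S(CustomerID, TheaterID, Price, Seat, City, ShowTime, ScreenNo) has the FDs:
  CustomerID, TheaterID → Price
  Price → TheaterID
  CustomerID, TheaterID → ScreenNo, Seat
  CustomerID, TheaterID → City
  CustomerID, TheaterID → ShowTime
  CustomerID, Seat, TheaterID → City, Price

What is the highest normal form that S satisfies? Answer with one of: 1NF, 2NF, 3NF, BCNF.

Candidate keys: {CustomerID, Price}, {CustomerID, TheaterID}. Prime attributes: {CustomerID, Price, TheaterID}.
For Price → TheaterID we have {Price}⁺ = {Price, TheaterID}; {Price} is not a superkey, so BCNF fails.
But every attribute on its right side ({TheaterID}) is prime, and the same holds for every other non-superkey FD, so 3NF still holds.

3NF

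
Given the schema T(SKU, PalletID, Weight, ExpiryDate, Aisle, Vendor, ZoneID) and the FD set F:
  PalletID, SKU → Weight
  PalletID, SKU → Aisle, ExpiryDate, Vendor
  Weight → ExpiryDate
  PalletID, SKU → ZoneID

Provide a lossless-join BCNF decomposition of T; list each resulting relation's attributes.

{Aisle, PalletID, SKU, Vendor, Weight, ZoneID}; {ExpiryDate, Weight}

Candidate key of the original relation: {PalletID, SKU}.
In {Aisle, ExpiryDate, PalletID, SKU, Vendor, Weight, ZoneID}, {Weight} is not a superkey ({Weight}⁺ restricted to this set is {ExpiryDate, Weight}), so split on Weight → ExpiryDate into {ExpiryDate, Weight} and {Aisle, PalletID, SKU, Vendor, Weight, ZoneID}.
{ExpiryDate, Weight}: every determinant is a superkey — BCNF.
{Aisle, PalletID, SKU, Vendor, Weight, ZoneID}: every determinant is a superkey — BCNF.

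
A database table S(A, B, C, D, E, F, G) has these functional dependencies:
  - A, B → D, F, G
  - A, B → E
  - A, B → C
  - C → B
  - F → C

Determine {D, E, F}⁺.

Start with {D, E, F}.
F → C applies; add {C} → now {C, D, E, F}.
C → B applies; add {B} → now {B, C, D, E, F}.
No further FD applies.

{B, C, D, E, F}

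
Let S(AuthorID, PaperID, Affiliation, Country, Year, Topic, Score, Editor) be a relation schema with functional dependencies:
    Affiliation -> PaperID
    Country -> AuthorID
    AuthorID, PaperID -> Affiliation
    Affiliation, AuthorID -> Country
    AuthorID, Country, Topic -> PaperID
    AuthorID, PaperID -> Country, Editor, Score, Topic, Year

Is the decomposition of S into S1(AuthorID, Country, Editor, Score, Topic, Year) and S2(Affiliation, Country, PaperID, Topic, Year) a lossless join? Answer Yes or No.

Common attributes: {Country, Topic, Year}; their closure is {Affiliation, AuthorID, Country, Editor, PaperID, Score, Topic, Year}.
This includes all of S1, so the common attributes are a superkey of S1 — the join is lossless.

Yes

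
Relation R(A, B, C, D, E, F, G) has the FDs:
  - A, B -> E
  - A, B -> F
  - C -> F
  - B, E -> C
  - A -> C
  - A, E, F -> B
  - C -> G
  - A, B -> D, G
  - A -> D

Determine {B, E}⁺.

{B, C, E, F, G}

Start with {B, E}.
B, E -> C applies; add {C} → now {B, C, E}.
C -> G applies; add {G} → now {B, C, E, G}.
C -> F applies; add {F} → now {B, C, E, F, G}.
No further FD applies.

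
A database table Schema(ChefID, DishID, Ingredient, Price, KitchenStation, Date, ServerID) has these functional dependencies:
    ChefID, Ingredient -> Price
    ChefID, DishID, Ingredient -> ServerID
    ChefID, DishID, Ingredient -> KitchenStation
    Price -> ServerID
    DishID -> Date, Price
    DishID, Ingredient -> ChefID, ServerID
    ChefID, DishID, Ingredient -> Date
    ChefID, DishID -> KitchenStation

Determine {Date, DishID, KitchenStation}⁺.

Start with {Date, DishID, KitchenStation}.
DishID -> Date, Price applies; add {Price} → now {Date, DishID, KitchenStation, Price}.
Price -> ServerID applies; add {ServerID} → now {Date, DishID, KitchenStation, Price, ServerID}.
No further FD applies.

{Date, DishID, KitchenStation, Price, ServerID}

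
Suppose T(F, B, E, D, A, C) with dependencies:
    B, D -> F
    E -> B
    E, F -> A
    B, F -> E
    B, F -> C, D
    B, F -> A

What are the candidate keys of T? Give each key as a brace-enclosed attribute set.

Closure of {B, D} is {A, B, C, D, E, F}, the whole schema; {B, D} is a candidate key.
Closure of {B, F} is {A, B, C, D, E, F}, the whole schema; {B, F} is a candidate key.
Closure of {D, E} is {A, B, C, D, E, F}, the whole schema; {D, E} is a candidate key.
Closure of {E, F} is {A, B, C, D, E, F}, the whole schema; {E, F} is a candidate key.
Any other superkey properly contains one of these, so there are no further candidate keys.

{B, D}, {B, F}, {D, E}, {E, F}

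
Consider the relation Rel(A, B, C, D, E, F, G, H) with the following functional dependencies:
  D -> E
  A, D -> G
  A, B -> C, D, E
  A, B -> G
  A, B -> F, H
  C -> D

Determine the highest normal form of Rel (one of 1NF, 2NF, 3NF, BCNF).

Candidate key: {A, B}. Prime attributes: {A, B}.
D -> E breaks BCNF: {D}⁺ = {D, E}, so {D} is not a superkey.
D -> E has non-prime {E} on the right and a non-superkey on the left, so 3NF fails.
No non-prime attribute depends on a proper subset of any candidate key, so 2NF holds.

2NF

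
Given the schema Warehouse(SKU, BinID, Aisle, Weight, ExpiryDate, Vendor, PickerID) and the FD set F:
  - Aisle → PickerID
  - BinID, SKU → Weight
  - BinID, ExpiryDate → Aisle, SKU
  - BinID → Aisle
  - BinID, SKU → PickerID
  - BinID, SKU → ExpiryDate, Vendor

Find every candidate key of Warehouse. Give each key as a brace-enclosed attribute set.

Attributes never on any right-hand side: {BinID} — every candidate key must contain it.
{BinID, ExpiryDate}⁺ = {Aisle, BinID, ExpiryDate, PickerID, SKU, Vendor, Weight}, which is every attribute, so {BinID, ExpiryDate} is a candidate key.
{BinID, SKU}⁺ = {Aisle, BinID, ExpiryDate, PickerID, SKU, Vendor, Weight}, which is every attribute, so {BinID, SKU} is a candidate key.
These are minimal and exhaustive — every other superkey contains one of them.

{BinID, ExpiryDate}, {BinID, SKU}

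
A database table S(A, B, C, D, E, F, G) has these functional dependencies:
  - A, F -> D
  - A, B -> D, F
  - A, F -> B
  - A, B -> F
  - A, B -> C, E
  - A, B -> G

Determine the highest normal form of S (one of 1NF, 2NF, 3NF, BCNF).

BCNF

Candidate keys: {A, B}, {A, F}. Prime attributes: {A, B, F}.
The left-hand side of every FD is a superkey, so BCNF is satisfied.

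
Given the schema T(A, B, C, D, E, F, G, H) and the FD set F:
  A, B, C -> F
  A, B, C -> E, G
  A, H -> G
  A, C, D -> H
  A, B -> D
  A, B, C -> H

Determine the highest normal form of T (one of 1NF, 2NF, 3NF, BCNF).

1NF

Candidate key: {A, B, C}. Prime attributes: {A, B, C}.
A, H -> G: {A, H}⁺ = {A, G, H}, which is not all of the attributes, so the left side is not a superkey — BCNF is violated.
A, H -> G has non-prime {G} on the right and a non-superkey on the left, so 3NF fails.
Since {A, B} ⊂ {A, B, C} and {A, B}⁺ ⊇ {D} with {D} non-prime, there is a partial dependency; 2NF fails.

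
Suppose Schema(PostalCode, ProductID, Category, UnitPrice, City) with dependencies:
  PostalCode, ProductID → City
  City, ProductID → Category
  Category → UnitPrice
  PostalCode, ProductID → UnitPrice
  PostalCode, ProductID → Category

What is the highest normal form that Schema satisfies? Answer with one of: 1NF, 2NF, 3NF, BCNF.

2NF

Candidate key: {PostalCode, ProductID}. Prime attributes: {PostalCode, ProductID}.
For City, ProductID → Category we have {City, ProductID}⁺ = {Category, City, ProductID, UnitPrice}; {City, ProductID} is not a superkey, so BCNF fails.
City, ProductID → Category has non-prime {Category} on the right and a non-superkey on the left, so 3NF fails.
No proper subset of a key has a non-prime attribute in its closure, so there is no partial dependency; 2NF holds.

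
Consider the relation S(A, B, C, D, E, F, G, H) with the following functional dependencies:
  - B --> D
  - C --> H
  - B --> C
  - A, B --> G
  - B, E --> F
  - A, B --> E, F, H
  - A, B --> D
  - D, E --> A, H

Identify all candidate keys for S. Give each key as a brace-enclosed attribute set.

{A, B}, {B, E}

No FD produces {B}, so it must be in every candidate key.
{A, B}⁺ = {A, B, C, D, E, F, G, H}, which is every attribute, so {A, B} is a candidate key.
{B, E}⁺ = {A, B, C, D, E, F, G, H}, which is every attribute, so {B, E} is a candidate key.
Any other superkey properly contains one of these, so there are no further candidate keys.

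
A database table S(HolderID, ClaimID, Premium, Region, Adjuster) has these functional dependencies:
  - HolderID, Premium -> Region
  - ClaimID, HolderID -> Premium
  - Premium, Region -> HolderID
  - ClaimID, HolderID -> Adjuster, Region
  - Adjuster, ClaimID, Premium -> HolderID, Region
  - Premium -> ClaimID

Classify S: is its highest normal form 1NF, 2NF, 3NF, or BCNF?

3NF

Candidate keys: {Adjuster, Premium}, {ClaimID, HolderID}, {HolderID, Premium}, {Premium, Region}. Prime attributes: {Adjuster, ClaimID, HolderID, Premium, Region}.
For Premium -> ClaimID we have {Premium}⁺ = {ClaimID, Premium}; {Premium} is not a superkey, so BCNF fails.
Its right-hand attributes {ClaimID} are all prime, as are those of every other non-superkey FD — the relation is in 3NF.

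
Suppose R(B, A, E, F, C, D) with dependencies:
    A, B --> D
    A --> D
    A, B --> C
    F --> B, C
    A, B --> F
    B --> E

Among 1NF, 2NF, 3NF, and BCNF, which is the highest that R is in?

1NF

Candidate keys: {A, B}, {A, F}. Prime attributes: {A, B, F}.
A --> D: {A}⁺ = {A, D}, which is not all of the attributes, so the left side is not a superkey — BCNF is violated.
A --> D has non-prime {D} on the right and a non-superkey on the left, so 3NF fails.
Since {A} ⊂ {A, B} and {A}⁺ ⊇ {D} with {D} non-prime, there is a partial dependency; 2NF fails.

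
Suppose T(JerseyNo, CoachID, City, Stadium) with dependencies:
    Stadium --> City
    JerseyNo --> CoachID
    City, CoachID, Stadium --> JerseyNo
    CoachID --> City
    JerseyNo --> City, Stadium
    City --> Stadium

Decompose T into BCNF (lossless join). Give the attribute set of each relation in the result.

{City, Stadium}; {CoachID, JerseyNo, Stadium}

Candidate keys of the original relation: {CoachID}, {JerseyNo}.
Within {City, CoachID, JerseyNo, Stadium}: {Stadium}⁺ ∩ {City, CoachID, JerseyNo, Stadium} = {City, Stadium}, not the whole set, so Stadium --> City violates BCNF; decompose into {City, Stadium} and {CoachID, JerseyNo, Stadium}.
{City, Stadium}: every determinant is a superkey — BCNF.
{CoachID, JerseyNo, Stadium}: every determinant is a superkey — BCNF.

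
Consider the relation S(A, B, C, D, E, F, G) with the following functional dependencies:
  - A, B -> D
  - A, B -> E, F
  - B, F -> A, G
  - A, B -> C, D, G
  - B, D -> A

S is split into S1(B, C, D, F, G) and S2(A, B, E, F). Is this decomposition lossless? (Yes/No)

The shared attributes are {B, F} and {B, F}⁺ = {A, B, C, D, E, F, G}.
S1 is contained in that closure, so S1 ∩ S2 -> S1 holds and the join is lossless.

Yes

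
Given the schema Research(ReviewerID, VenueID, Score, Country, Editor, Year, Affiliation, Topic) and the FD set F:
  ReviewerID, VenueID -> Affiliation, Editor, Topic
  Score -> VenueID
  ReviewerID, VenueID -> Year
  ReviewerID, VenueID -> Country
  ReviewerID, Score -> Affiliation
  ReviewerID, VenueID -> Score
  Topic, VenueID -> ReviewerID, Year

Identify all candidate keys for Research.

{ReviewerID, Score}⁺ = {Affiliation, Country, Editor, ReviewerID, Score, Topic, VenueID, Year}, which is every attribute, so {ReviewerID, Score} is a candidate key.
{ReviewerID, VenueID}⁺ = {Affiliation, Country, Editor, ReviewerID, Score, Topic, VenueID, Year}, which is every attribute, so {ReviewerID, VenueID} is a candidate key.
{Score, Topic}⁺ = {Affiliation, Country, Editor, ReviewerID, Score, Topic, VenueID, Year}, which is every attribute, so {Score, Topic} is a candidate key.
{Topic, VenueID}⁺ = {Affiliation, Country, Editor, ReviewerID, Score, Topic, VenueID, Year}, which is every attribute, so {Topic, VenueID} is a candidate key.
No proper subset of any of these is a key, and no other minimal superkey exists.

{ReviewerID, Score}, {ReviewerID, VenueID}, {Score, Topic}, {Topic, VenueID}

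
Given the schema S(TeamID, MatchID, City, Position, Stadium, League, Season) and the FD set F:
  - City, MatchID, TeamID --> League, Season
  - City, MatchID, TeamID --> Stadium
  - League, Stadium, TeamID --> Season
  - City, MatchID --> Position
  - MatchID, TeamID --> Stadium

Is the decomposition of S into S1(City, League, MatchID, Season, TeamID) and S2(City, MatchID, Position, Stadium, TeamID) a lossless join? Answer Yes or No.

Yes

The shared attributes are {City, MatchID, TeamID} and {City, MatchID, TeamID}⁺ = {City, League, MatchID, Position, Season, Stadium, TeamID}.
This includes all of S1, so the common attributes are a superkey of S1 — the join is lossless.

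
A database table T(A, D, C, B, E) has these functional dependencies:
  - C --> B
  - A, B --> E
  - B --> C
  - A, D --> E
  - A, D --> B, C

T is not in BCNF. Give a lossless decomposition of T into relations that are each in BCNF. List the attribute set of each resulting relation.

{A, C, D}; {A, C, E}; {B, C}

Candidate key of the original relation: {A, D}.
{A, B, C, D, E}: {C} determines {B, C} here but is not a superkey — split on C --> B, giving {B, C} and {A, C, D, E}.
{B, C} has no BCNF violation.
{A, C, D, E}: {A, C} determines {A, C, E} here but is not a superkey — split on A, C --> E, giving {A, C, E} and {A, C, D}.
{A, C, E} has no BCNF violation.
{A, C, D} has no BCNF violation.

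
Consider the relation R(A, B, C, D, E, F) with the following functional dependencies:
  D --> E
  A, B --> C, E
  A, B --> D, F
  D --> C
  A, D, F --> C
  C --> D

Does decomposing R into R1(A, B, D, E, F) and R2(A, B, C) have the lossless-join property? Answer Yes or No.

Common attributes: {A, B}; their closure is {A, B, C, D, E, F}.
Since R1 ⊆ {A, B, C, D, E, F}, the intersection is a superkey of R1; the decomposition is lossless.

Yes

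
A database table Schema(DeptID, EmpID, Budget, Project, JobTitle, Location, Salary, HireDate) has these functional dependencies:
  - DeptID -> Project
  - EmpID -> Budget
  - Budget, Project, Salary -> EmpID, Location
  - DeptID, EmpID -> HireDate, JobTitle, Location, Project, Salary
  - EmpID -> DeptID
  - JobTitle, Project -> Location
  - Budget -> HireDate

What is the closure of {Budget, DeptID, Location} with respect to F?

{Budget, DeptID, HireDate, Location, Project}

Start with {Budget, DeptID, Location}.
DeptID -> Project applies; add {Project} → now {Budget, DeptID, Location, Project}.
Budget -> HireDate applies; add {HireDate} → now {Budget, DeptID, HireDate, Location, Project}.
No further FD applies.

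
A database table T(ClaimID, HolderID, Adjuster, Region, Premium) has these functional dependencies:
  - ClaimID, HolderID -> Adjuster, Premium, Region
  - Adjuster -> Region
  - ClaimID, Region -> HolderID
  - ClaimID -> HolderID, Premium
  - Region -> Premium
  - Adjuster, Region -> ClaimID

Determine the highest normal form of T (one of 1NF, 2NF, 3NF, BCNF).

2NF

Candidate keys: {Adjuster}, {ClaimID}. Prime attributes: {Adjuster, ClaimID}.
Region -> Premium breaks BCNF: {Region}⁺ = {Premium, Region}, so {Region} is not a superkey.
Region -> Premium determines the non-prime attribute {Premium} from a non-superkey — 3NF is violated.
All keys have size 1, which rules out partial dependencies — 2NF is satisfied.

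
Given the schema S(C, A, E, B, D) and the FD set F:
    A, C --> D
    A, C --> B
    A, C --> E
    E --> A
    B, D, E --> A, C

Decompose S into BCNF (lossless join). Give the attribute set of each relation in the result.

{A, E}; {B, C, D, E}

Candidate keys of the original relation: {A, C}, {B, D, E}, {C, E}.
{A, B, C, D, E}: {E} determines {A, E} here but is not a superkey — split on E --> A, giving {A, E} and {B, C, D, E}.
{A, E} is in BCNF.
{B, C, D, E} is in BCNF.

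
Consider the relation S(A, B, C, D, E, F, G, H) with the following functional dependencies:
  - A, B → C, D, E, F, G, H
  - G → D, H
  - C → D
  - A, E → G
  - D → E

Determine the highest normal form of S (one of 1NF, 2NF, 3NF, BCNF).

2NF

Candidate key: {A, B}. Prime attributes: {A, B}.
For G → D, H we have {G}⁺ = {D, E, G, H}; {G} is not a superkey, so BCNF fails.
G → D, H has non-prime {D, H} on the right and a non-superkey on the left, so 3NF fails.
No non-prime attribute depends on a proper subset of any candidate key, so 2NF holds.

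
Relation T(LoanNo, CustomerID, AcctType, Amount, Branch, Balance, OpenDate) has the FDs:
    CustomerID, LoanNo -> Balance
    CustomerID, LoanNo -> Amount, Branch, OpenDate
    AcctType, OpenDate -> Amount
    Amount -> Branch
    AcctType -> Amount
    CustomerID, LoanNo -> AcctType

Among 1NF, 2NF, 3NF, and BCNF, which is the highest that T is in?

Candidate key: {CustomerID, LoanNo}. Prime attributes: {CustomerID, LoanNo}.
AcctType, OpenDate -> Amount: {AcctType, OpenDate}⁺ = {AcctType, Amount, Branch, OpenDate}, which is not all of the attributes, so the left side is not a superkey — BCNF is violated.
AcctType, OpenDate -> Amount determines the non-prime attribute {Amount} from a non-superkey — 3NF is violated.
No proper subset of a key has a non-prime attribute in its closure, so there is no partial dependency; 2NF holds.

2NF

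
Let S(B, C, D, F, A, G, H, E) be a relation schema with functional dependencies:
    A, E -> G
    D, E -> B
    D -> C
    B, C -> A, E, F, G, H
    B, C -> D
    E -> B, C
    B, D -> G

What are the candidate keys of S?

{B, C}, {B, D}, {E}

{E}⁺ = {A, B, C, D, E, F, G, H}, which is every attribute, so {E} is a candidate key.
{B, C}⁺ = {A, B, C, D, E, F, G, H}, which is every attribute, so {B, C} is a candidate key.
{B, D}⁺ = {A, B, C, D, E, F, G, H}, which is every attribute, so {B, D} is a candidate key.
These are minimal and exhaustive — every other superkey contains one of them.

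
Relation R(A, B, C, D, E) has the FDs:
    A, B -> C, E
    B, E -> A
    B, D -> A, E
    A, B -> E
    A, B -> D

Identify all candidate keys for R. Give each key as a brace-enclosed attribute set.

{B} never appears on the right of any FD, so every key must include it.
Closure of {A, B} is {A, B, C, D, E}, the whole schema; {A, B} is a candidate key.
Closure of {B, D} is {A, B, C, D, E}, the whole schema; {B, D} is a candidate key.
Closure of {B, E} is {A, B, C, D, E}, the whole schema; {B, E} is a candidate key.
These are minimal and exhaustive — every other superkey contains one of them.

{A, B}, {B, D}, {B, E}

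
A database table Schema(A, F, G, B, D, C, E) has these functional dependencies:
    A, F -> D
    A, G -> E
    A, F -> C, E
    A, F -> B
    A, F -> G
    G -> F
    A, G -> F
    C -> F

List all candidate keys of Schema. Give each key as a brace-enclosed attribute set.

No FD produces {A}, so it must be in every candidate key.
{A, C} is a candidate key since {A, C}⁺ = {A, B, C, D, E, F, G} covers every attribute.
{A, F} is a candidate key since {A, F}⁺ = {A, B, C, D, E, F, G} covers every attribute.
{A, G} is a candidate key since {A, G}⁺ = {A, B, C, D, E, F, G} covers every attribute.
Any other superkey properly contains one of these, so there are no further candidate keys.

{A, C}, {A, F}, {A, G}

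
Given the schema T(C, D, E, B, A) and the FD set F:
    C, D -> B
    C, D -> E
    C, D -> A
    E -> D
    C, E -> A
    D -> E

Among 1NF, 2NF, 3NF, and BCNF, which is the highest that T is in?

3NF

Candidate keys: {C, D}, {C, E}. Prime attributes: {C, D, E}.
For E -> D we have {E}⁺ = {D, E}; {E} is not a superkey, so BCNF fails.
Since {D} ⊆ prime attributes and every other non-superkey FD also has a prime right side, the schema is in 3NF.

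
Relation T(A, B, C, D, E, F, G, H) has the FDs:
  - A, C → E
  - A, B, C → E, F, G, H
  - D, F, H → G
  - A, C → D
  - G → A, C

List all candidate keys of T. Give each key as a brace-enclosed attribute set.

{A, B, C}, {B, D, F, H}, {B, G}

Attributes never on any right-hand side: {B} — every candidate key must contain it.
{B, G}⁺ = {A, B, C, D, E, F, G, H} — all of the relation — so {B, G} is a candidate key.
{A, B, C}⁺ = {A, B, C, D, E, F, G, H} — all of the relation — so {A, B, C} is a candidate key.
{B, D, F, H}⁺ = {A, B, C, D, E, F, G, H} — all of the relation — so {B, D, F, H} is a candidate key.
These are minimal and exhaustive — every other superkey contains one of them.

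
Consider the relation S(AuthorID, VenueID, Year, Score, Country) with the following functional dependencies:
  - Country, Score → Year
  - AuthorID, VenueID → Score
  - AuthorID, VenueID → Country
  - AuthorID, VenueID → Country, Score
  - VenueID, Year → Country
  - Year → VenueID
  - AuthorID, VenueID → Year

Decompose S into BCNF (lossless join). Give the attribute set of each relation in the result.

Candidate keys of the original relation: {AuthorID, Country, Score}, {AuthorID, VenueID}, {AuthorID, Year}.
{AuthorID, Country, Score, VenueID, Year}: {Country, Score} determines {Country, Score, VenueID, Year} here but is not a superkey — split on Country, Score → VenueID, Year, giving {Country, Score, VenueID, Year} and {AuthorID, Country, Score}.
{Country, Score, VenueID, Year}: {VenueID, Year} determines {Country, VenueID, Year} here but is not a superkey — split on VenueID, Year → Country, giving {Country, VenueID, Year} and {Score, VenueID, Year}.
{Country, VenueID, Year}: every determinant is a superkey — BCNF.
{Score, VenueID, Year}: {Year} determines {VenueID, Year} here but is not a superkey — split on Year → VenueID, giving {VenueID, Year} and {Score, Year}.
{VenueID, Year}: every determinant is a superkey — BCNF.
{Score, Year}: every determinant is a superkey — BCNF.
{AuthorID, Country, Score}: every determinant is a superkey — BCNF.

{AuthorID, Country, Score}; {Country, VenueID, Year}; {Score, Year}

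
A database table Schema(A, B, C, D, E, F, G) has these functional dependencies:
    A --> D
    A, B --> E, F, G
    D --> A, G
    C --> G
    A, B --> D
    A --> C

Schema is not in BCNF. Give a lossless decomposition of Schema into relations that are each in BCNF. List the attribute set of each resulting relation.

{A, B, E, F}; {A, C, D}; {C, G}

Candidate keys of the original relation: {A, B}, {B, D}.
Within {A, B, C, D, E, F, G}: {A}⁺ ∩ {A, B, C, D, E, F, G} = {A, C, D, G}, not the whole set, so A --> C, D, G violates BCNF; decompose into {A, C, D, G} and {A, B, E, F}.
Within {A, C, D, G}: {C}⁺ ∩ {A, C, D, G} = {C, G}, not the whole set, so C --> G violates BCNF; decompose into {C, G} and {A, C, D}.
{C, G}: every determinant is a superkey — BCNF.
{A, C, D}: every determinant is a superkey — BCNF.
{A, B, E, F}: every determinant is a superkey — BCNF.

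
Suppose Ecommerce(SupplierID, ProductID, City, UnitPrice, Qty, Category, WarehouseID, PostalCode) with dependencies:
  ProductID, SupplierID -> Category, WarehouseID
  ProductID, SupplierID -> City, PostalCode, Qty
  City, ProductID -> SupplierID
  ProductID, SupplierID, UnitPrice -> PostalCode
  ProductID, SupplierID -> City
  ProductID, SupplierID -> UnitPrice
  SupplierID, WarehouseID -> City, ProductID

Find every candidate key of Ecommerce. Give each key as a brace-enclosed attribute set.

{City, ProductID}⁺ = {Category, City, PostalCode, ProductID, Qty, SupplierID, UnitPrice, WarehouseID} — all of the relation — so {City, ProductID} is a candidate key.
{ProductID, SupplierID}⁺ = {Category, City, PostalCode, ProductID, Qty, SupplierID, UnitPrice, WarehouseID} — all of the relation — so {ProductID, SupplierID} is a candidate key.
{SupplierID, WarehouseID}⁺ = {Category, City, PostalCode, ProductID, Qty, SupplierID, UnitPrice, WarehouseID} — all of the relation — so {SupplierID, WarehouseID} is a candidate key.
No proper subset of any of these is a key, and no other minimal superkey exists.

{City, ProductID}, {ProductID, SupplierID}, {SupplierID, WarehouseID}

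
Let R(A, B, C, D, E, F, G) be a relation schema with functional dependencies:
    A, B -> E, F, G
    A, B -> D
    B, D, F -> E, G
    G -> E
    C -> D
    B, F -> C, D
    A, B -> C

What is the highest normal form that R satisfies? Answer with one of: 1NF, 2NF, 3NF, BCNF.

Candidate key: {A, B}. Prime attributes: {A, B}.
B, D, F -> E, G: {B, D, F}⁺ = {B, C, D, E, F, G}, which is not all of the attributes, so the left side is not a superkey — BCNF is violated.
B, D, F -> E, G determines the non-prime attributes {E, G} from a non-superkey — 3NF is violated.
Checking every proper subset of each key, none determines a non-prime attribute — 2NF is satisfied.

2NF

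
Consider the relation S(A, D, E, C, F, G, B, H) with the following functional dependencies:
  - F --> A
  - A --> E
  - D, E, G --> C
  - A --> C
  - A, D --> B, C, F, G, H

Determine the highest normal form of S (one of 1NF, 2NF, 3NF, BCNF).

1NF

Candidate keys: {A, D}, {D, F}. Prime attributes: {A, D, F}.
F --> A breaks BCNF: {F}⁺ = {A, C, E, F}, so {F} is not a superkey.
Because {E} is non-prime and the left side of A --> E is not a superkey, the relation is not in 3NF.
The proper key subset {A} of {A, D} determines non-prime {C, E}, so the relation is not even in 2NF.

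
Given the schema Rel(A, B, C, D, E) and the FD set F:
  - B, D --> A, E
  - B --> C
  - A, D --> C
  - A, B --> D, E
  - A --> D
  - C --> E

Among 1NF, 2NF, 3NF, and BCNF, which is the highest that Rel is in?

Candidate keys: {A, B}, {B, D}. Prime attributes: {A, B, D}.
B --> C: {B}⁺ = {B, C, E}, which is not all of the attributes, so the left side is not a superkey — BCNF is violated.
Because {C} is non-prime and the left side of B --> C is not a superkey, the relation is not in 3NF.
The proper key subset {A} of {A, B} determines non-prime {C, E}, so the relation is not even in 2NF.

1NF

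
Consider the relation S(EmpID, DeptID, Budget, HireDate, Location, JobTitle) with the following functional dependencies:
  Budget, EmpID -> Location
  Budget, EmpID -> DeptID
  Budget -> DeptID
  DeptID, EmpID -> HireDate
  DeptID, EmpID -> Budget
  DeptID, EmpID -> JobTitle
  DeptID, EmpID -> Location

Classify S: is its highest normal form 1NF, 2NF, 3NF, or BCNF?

Candidate keys: {Budget, EmpID}, {DeptID, EmpID}. Prime attributes: {Budget, DeptID, EmpID}.
Budget -> DeptID breaks BCNF: {Budget}⁺ = {Budget, DeptID}, so {Budget} is not a superkey.
But every attribute on its right side ({DeptID}) is prime, and the same holds for every other non-superkey FD, so 3NF still holds.

3NF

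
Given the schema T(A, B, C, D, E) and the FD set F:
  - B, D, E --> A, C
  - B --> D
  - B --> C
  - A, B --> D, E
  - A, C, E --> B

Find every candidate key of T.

{A, B}, {A, C, E}, {B, E}

{A, B}⁺ = {A, B, C, D, E}, which is every attribute, so {A, B} is a candidate key.
{B, E}⁺ = {A, B, C, D, E}, which is every attribute, so {B, E} is a candidate key.
{A, C, E}⁺ = {A, B, C, D, E}, which is every attribute, so {A, C, E} is a candidate key.
No proper subset of any of these is a key, and no other minimal superkey exists.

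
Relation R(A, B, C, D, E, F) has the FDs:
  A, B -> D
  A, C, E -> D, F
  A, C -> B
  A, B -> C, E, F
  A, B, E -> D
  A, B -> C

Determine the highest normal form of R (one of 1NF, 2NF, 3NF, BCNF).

Candidate keys: {A, B}, {A, C}. Prime attributes: {A, B, C}.
Each dependency's left side is a superkey — BCNF holds.

BCNF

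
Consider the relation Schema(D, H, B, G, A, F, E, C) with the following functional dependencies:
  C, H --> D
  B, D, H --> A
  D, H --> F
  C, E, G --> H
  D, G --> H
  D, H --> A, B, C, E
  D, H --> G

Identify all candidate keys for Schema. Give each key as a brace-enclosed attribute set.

{C, E, G}, {C, H}, {D, G}, {D, H}

{C, H}⁺ = {A, B, C, D, E, F, G, H}, which is every attribute, so {C, H} is a candidate key.
{D, G}⁺ = {A, B, C, D, E, F, G, H}, which is every attribute, so {D, G} is a candidate key.
{D, H}⁺ = {A, B, C, D, E, F, G, H}, which is every attribute, so {D, H} is a candidate key.
{C, E, G}⁺ = {A, B, C, D, E, F, G, H}, which is every attribute, so {C, E, G} is a candidate key.
Any other superkey properly contains one of these, so there are no further candidate keys.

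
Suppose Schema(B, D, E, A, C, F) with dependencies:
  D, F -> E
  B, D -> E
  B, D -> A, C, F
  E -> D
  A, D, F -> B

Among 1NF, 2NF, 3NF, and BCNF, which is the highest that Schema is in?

3NF

Candidate keys: {A, D, F}, {A, E, F}, {B, D}, {B, E}. Prime attributes: {A, B, D, E, F}.
For D, F -> E we have {D, F}⁺ = {D, E, F}; {D, F} is not a superkey, so BCNF fails.
But every attribute on its right side ({E}) is prime, and the same holds for every other non-superkey FD, so 3NF still holds.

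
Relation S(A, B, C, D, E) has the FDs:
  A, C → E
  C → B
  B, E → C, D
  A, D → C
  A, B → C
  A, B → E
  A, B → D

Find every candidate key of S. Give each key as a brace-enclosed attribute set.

Attributes never on any right-hand side: {A} — every candidate key must contain it.
{A, B} is a candidate key since {A, B}⁺ = {A, B, C, D, E} covers every attribute.
{A, C} is a candidate key since {A, C}⁺ = {A, B, C, D, E} covers every attribute.
{A, D} is a candidate key since {A, D}⁺ = {A, B, C, D, E} covers every attribute.
Any other superkey properly contains one of these, so there are no further candidate keys.

{A, B}, {A, C}, {A, D}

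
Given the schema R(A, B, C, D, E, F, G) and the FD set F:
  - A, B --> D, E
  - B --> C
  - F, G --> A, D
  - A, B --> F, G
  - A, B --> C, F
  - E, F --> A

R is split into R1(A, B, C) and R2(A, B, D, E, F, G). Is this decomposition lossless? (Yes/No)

The shared attributes are {A, B} and {A, B}⁺ = {A, B, C, D, E, F, G}.
This includes all of R1, so the common attributes are a superkey of R1 — the join is lossless.

Yes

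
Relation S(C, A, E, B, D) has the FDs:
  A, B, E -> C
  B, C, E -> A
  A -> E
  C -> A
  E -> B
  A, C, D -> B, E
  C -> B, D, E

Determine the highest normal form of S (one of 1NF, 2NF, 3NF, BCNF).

2NF

Candidate keys: {A}, {C}. Prime attributes: {A, C}.
E -> B breaks BCNF: {E}⁺ = {B, E}, so {E} is not a superkey.
Because {B} is non-prime and the left side of E -> B is not a superkey, the relation is not in 3NF.
With only single-attribute keys there can be no partial dependency, so 2NF holds.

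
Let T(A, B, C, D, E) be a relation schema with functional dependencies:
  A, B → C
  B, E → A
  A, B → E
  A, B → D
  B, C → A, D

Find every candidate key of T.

{A, B}, {B, C}, {B, E}

{B} never appears on the right of any FD, so every key must include it.
{A, B} is a candidate key since {A, B}⁺ = {A, B, C, D, E} covers every attribute.
{B, C} is a candidate key since {B, C}⁺ = {A, B, C, D, E} covers every attribute.
{B, E} is a candidate key since {B, E}⁺ = {A, B, C, D, E} covers every attribute.
These are minimal and exhaustive — every other superkey contains one of them.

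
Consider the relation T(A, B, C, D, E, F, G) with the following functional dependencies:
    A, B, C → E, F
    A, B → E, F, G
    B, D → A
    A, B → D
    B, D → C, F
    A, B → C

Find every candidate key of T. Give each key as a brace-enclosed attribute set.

{A, B}, {B, D}

{B} never appears on the right of any FD, so every key must include it.
Closure of {A, B} is {A, B, C, D, E, F, G}, the whole schema; {A, B} is a candidate key.
Closure of {B, D} is {A, B, C, D, E, F, G}, the whole schema; {B, D} is a candidate key.
These are minimal and exhaustive — every other superkey contains one of them.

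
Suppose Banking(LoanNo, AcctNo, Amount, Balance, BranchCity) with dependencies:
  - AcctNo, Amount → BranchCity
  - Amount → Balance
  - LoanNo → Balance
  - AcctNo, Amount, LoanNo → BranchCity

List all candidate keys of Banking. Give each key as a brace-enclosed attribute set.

{AcctNo, Amount, LoanNo} never appear on the right of any FD, so every key must include all of them.
{AcctNo, Amount, LoanNo}⁺ = {AcctNo, Amount, Balance, BranchCity, LoanNo} — all of the relation — so {AcctNo, Amount, LoanNo} is a candidate key.
No smaller or unrelated set reaches every attribute, so there are no other keys.

{AcctNo, Amount, LoanNo}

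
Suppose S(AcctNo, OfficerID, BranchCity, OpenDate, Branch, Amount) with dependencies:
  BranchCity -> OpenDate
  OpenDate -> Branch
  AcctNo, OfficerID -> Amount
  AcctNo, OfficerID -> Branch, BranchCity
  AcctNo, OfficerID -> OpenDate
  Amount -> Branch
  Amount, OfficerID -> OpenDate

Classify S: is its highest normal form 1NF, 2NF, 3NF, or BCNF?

Candidate key: {AcctNo, OfficerID}. Prime attributes: {AcctNo, OfficerID}.
BranchCity -> OpenDate breaks BCNF: {BranchCity}⁺ = {Branch, BranchCity, OpenDate}, so {BranchCity} is not a superkey.
Because {OpenDate} is non-prime and the left side of BranchCity -> OpenDate is not a superkey, the relation is not in 3NF.
No proper subset of a key has a non-prime attribute in its closure, so there is no partial dependency; 2NF holds.

2NF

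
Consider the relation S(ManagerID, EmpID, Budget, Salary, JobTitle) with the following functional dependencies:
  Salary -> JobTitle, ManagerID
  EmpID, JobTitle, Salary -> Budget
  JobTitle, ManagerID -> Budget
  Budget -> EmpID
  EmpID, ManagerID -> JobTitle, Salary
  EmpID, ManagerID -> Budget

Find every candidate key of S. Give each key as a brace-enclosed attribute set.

{Budget, ManagerID}, {EmpID, ManagerID}, {JobTitle, ManagerID}, {Salary}

{Salary} is a candidate key since {Salary}⁺ = {Budget, EmpID, JobTitle, ManagerID, Salary} covers every attribute.
{Budget, ManagerID} is a candidate key since {Budget, ManagerID}⁺ = {Budget, EmpID, JobTitle, ManagerID, Salary} covers every attribute.
{EmpID, ManagerID} is a candidate key since {EmpID, ManagerID}⁺ = {Budget, EmpID, JobTitle, ManagerID, Salary} covers every attribute.
{JobTitle, ManagerID} is a candidate key since {JobTitle, ManagerID}⁺ = {Budget, EmpID, JobTitle, ManagerID, Salary} covers every attribute.
No proper subset of any of these is a key, and no other minimal superkey exists.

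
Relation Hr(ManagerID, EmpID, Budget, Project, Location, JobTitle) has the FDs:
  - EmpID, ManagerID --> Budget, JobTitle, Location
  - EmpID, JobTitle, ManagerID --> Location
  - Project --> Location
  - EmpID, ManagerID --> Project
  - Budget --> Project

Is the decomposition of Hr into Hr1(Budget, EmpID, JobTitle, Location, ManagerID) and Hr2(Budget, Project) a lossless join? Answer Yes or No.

Yes

The shared attributes are {Budget} and {Budget}⁺ = {Budget, Location, Project}.
Hr2 is contained in that closure, so Hr1 ∩ Hr2 --> Hr2 holds and the join is lossless.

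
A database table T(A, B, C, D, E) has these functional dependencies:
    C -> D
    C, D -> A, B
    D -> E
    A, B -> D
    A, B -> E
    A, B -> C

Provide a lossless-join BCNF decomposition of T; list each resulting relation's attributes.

{A, B, C, D}; {D, E}

Candidate keys of the original relation: {A, B}, {C}.
In {A, B, C, D, E}, {D} is not a superkey ({D}⁺ restricted to this set is {D, E}), so split on D -> E into {D, E} and {A, B, C, D}.
{D, E} is in BCNF.
{A, B, C, D} is in BCNF.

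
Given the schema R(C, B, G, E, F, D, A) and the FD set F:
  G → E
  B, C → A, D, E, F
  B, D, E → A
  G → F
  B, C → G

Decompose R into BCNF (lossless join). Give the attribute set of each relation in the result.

{A, B, D, G}; {B, C, D, G}; {E, F, G}

Candidate key of the original relation: {B, C}.
In {A, B, C, D, E, F, G}, {G} is not a superkey ({G}⁺ restricted to this set is {E, F, G}), so split on G → E, F into {E, F, G} and {A, B, C, D, G}.
{E, F, G}: every determinant is a superkey — BCNF.
In {A, B, C, D, G}, {B, D, G} is not a superkey ({B, D, G}⁺ restricted to this set is {A, B, D, G}), so split on B, D, G → A into {A, B, D, G} and {B, C, D, G}.
{A, B, D, G}: every determinant is a superkey — BCNF.
{B, C, D, G}: every determinant is a superkey — BCNF.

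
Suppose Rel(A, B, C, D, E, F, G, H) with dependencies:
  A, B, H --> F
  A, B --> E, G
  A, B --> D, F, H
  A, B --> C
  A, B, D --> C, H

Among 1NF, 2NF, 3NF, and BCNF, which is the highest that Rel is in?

BCNF

Candidate key: {A, B}. Prime attributes: {A, B}.
The left-hand side of every FD is a superkey, so BCNF is satisfied.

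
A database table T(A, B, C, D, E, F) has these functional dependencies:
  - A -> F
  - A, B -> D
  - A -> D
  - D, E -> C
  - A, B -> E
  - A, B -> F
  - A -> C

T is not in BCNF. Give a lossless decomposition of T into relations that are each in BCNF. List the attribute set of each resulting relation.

Candidate key of the original relation: {A, B}.
In {A, B, C, D, E, F}, {A} is not a superkey ({A}⁺ restricted to this set is {A, C, D, F}), so split on A -> C, D, F into {A, C, D, F} and {A, B, E}.
{A, C, D, F}: every determinant is a superkey — BCNF.
{A, B, E}: every determinant is a superkey — BCNF.

{A, B, E}; {A, C, D, F}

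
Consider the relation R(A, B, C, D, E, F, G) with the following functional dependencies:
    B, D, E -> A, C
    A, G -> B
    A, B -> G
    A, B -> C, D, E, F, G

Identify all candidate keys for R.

{A, B}, {A, G}, {B, D, E}

Closure of {A, B} is {A, B, C, D, E, F, G}, the whole schema; {A, B} is a candidate key.
Closure of {A, G} is {A, B, C, D, E, F, G}, the whole schema; {A, G} is a candidate key.
Closure of {B, D, E} is {A, B, C, D, E, F, G}, the whole schema; {B, D, E} is a candidate key.
No proper subset of any of these is a key, and no other minimal superkey exists.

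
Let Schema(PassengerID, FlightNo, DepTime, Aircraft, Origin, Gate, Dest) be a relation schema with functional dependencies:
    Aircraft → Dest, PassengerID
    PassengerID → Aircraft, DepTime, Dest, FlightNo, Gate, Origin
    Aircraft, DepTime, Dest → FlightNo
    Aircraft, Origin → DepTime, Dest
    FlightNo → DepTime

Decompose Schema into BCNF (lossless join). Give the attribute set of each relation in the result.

Candidate keys of the original relation: {Aircraft}, {PassengerID}.
{Aircraft, DepTime, Dest, FlightNo, Gate, Origin, PassengerID}: {FlightNo} determines {DepTime, FlightNo} here but is not a superkey — split on FlightNo → DepTime, giving {DepTime, FlightNo} and {Aircraft, Dest, FlightNo, Gate, Origin, PassengerID}.
{DepTime, FlightNo}: every determinant is a superkey — BCNF.
{Aircraft, Dest, FlightNo, Gate, Origin, PassengerID}: every determinant is a superkey — BCNF.

{Aircraft, Dest, FlightNo, Gate, Origin, PassengerID}; {DepTime, FlightNo}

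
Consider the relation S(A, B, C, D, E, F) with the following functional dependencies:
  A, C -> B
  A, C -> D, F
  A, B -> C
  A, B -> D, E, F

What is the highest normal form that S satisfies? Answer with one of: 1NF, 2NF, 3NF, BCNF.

Candidate keys: {A, B}, {A, C}. Prime attributes: {A, B, C}.
Every FD has a superkey on the left, so the relation is in BCNF.

BCNF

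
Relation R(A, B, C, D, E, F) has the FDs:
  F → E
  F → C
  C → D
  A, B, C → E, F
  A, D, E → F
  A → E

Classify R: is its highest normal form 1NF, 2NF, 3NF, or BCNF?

Candidate keys: {A, B, C}, {A, B, D}, {A, B, F}. Prime attributes: {A, B, C, D, F}.
F → E: {F}⁺ = {C, D, E, F}, which is not all of the attributes, so the left side is not a superkey — BCNF is violated.
F → E has non-prime {E} on the right and a non-superkey on the left, so 3NF fails.
{A} is a proper subset of the key {A, B, C}, and {A}⁺ contains the non-prime attribute {E} — a partial dependency, so 2NF is violated.

1NF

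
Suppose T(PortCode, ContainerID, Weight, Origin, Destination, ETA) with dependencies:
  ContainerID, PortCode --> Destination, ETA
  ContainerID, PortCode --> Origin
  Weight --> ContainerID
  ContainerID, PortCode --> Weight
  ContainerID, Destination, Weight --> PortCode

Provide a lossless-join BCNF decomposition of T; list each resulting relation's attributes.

{ContainerID, Weight}; {Destination, ETA, Origin, PortCode, Weight}

Candidate keys of the original relation: {ContainerID, PortCode}, {Destination, Weight}, {PortCode, Weight}.
Within {ContainerID, Destination, ETA, Origin, PortCode, Weight}: {Weight}⁺ ∩ {ContainerID, Destination, ETA, Origin, PortCode, Weight} = {ContainerID, Weight}, not the whole set, so Weight --> ContainerID violates BCNF; decompose into {ContainerID, Weight} and {Destination, ETA, Origin, PortCode, Weight}.
{ContainerID, Weight}: every determinant is a superkey — BCNF.
{Destination, ETA, Origin, PortCode, Weight}: every determinant is a superkey — BCNF.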